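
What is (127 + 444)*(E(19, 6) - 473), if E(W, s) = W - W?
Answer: -270083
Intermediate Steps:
E(W, s) = 0
(127 + 444)*(E(19, 6) - 473) = (127 + 444)*(0 - 473) = 571*(-473) = -270083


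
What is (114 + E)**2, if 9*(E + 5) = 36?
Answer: 12769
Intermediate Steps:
E = -1 (E = -5 + (1/9)*36 = -5 + 4 = -1)
(114 + E)**2 = (114 - 1)**2 = 113**2 = 12769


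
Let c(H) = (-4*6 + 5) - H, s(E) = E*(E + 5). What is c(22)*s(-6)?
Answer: -246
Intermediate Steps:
s(E) = E*(5 + E)
c(H) = -19 - H (c(H) = (-24 + 5) - H = -19 - H)
c(22)*s(-6) = (-19 - 1*22)*(-6*(5 - 6)) = (-19 - 22)*(-6*(-1)) = -41*6 = -246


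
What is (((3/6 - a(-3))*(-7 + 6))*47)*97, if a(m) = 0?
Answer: -4559/2 ≈ -2279.5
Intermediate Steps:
(((3/6 - a(-3))*(-7 + 6))*47)*97 = (((3/6 - 1*0)*(-7 + 6))*47)*97 = (((3*(⅙) + 0)*(-1))*47)*97 = (((½ + 0)*(-1))*47)*97 = (((½)*(-1))*47)*97 = -½*47*97 = -47/2*97 = -4559/2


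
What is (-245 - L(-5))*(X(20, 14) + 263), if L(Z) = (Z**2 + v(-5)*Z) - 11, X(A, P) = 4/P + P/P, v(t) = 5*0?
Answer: -68450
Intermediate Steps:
v(t) = 0
X(A, P) = 1 + 4/P (X(A, P) = 4/P + 1 = 1 + 4/P)
L(Z) = -11 + Z**2 (L(Z) = (Z**2 + 0*Z) - 11 = (Z**2 + 0) - 11 = Z**2 - 11 = -11 + Z**2)
(-245 - L(-5))*(X(20, 14) + 263) = (-245 - (-11 + (-5)**2))*((4 + 14)/14 + 263) = (-245 - (-11 + 25))*((1/14)*18 + 263) = (-245 - 1*14)*(9/7 + 263) = (-245 - 14)*(1850/7) = -259*1850/7 = -68450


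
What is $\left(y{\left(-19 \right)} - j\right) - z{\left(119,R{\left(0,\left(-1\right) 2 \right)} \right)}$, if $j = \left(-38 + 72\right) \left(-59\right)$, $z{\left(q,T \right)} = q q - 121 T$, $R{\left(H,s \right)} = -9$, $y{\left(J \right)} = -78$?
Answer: $-13322$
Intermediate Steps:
$z{\left(q,T \right)} = q^{2} - 121 T$
$j = -2006$ ($j = 34 \left(-59\right) = -2006$)
$\left(y{\left(-19 \right)} - j\right) - z{\left(119,R{\left(0,\left(-1\right) 2 \right)} \right)} = \left(-78 - -2006\right) - \left(119^{2} - -1089\right) = \left(-78 + 2006\right) - \left(14161 + 1089\right) = 1928 - 15250 = -13322$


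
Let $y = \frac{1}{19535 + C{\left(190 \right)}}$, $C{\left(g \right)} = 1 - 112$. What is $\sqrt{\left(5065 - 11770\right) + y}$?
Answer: $\frac{i \sqrt{158108833666}}{4856} \approx 81.884 i$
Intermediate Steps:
$C{\left(g \right)} = -111$
$y = \frac{1}{19424}$ ($y = \frac{1}{19535 - 111} = \frac{1}{19424} \approx 5.1483 \cdot 10^{-5}$)
$\sqrt{\left(5065 - 11770\right) + y} = \sqrt{\left(5065 - 11770\right) + \frac{1}{19424}} = \sqrt{-6705 + \frac{1}{19424}} = \sqrt{- \frac{130237919}{19424}} = \frac{i \sqrt{158108833666}}{4856}$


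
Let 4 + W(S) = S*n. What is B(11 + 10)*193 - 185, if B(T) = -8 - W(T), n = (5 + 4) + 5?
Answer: -57699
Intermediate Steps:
n = 14 (n = 9 + 5 = 14)
W(S) = -4 + 14*S (W(S) = -4 + S*14 = -4 + 14*S)
B(T) = -4 - 14*T (B(T) = -8 - (-4 + 14*T) = -8 + (4 - 14*T) = -4 - 14*T)
B(11 + 10)*193 - 185 = (-4 - 14*(11 + 10))*193 - 185 = (-4 - 14*21)*193 - 185 = (-4 - 294)*193 - 185 = -298*193 - 185 = -57514 - 185 = -57699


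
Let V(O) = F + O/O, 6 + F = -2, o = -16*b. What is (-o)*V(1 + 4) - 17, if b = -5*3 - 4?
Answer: 2111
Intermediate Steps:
b = -19 (b = -15 - 4 = -19)
o = 304 (o = -16*(-19) = 304)
F = -8 (F = -6 - 2 = -8)
V(O) = -7 (V(O) = -8 + O/O = -8 + 1 = -7)
(-o)*V(1 + 4) - 17 = -1*304*(-7) - 17 = -304*(-7) - 17 = 2128 - 17 = 2111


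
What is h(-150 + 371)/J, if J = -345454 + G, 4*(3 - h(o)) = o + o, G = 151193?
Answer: 215/388522 ≈ 0.00055338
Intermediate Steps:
h(o) = 3 - o/2 (h(o) = 3 - (o + o)/4 = 3 - o/2)
J = -194261 (J = -345454 + 151193 = -194261)
h(-150 + 371)/J = (3 - (-150 + 371)/2)/(-194261) = (3 - ½*221)*(-1/194261) = (3 - 221/2)*(-1/194261) = -215/2*(-1/194261) = 215/388522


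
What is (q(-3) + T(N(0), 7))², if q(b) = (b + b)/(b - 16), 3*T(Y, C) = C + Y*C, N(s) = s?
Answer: 22801/3249 ≈ 7.0179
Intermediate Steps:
T(Y, C) = C/3 + C*Y/3 (T(Y, C) = (C + Y*C)/3 = (C + C*Y)/3 = C/3 + C*Y/3)
q(b) = 2*b/(-16 + b) (q(b) = (2*b)/(-16 + b) = 2*b/(-16 + b))
(q(-3) + T(N(0), 7))² = (2*(-3)/(-16 - 3) + (⅓)*7*(1 + 0))² = (2*(-3)/(-19) + (⅓)*7*1)² = (2*(-3)*(-1/19) + 7/3)² = (6/19 + 7/3)² = (151/57)² = 22801/3249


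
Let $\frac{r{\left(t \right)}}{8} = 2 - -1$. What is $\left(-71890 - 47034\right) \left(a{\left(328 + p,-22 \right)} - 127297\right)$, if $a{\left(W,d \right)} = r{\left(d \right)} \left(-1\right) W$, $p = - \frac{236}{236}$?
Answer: $16071983980$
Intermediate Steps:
$p = -1$ ($p = \left(-236\right) \frac{1}{236} = -1$)
$r{\left(t \right)} = 24$ ($r{\left(t \right)} = 8 \left(2 - -1\right) = 8 \left(2 + 1\right) = 8 \cdot 3 = 24$)
$a{\left(W,d \right)} = - 24 W$ ($a{\left(W,d \right)} = 24 \left(-1\right) W = - 24 W$)
$\left(-71890 - 47034\right) \left(a{\left(328 + p,-22 \right)} - 127297\right) = \left(-71890 - 47034\right) \left(- 24 \left(328 - 1\right) - 127297\right) = - 118924 \left(\left(-24\right) 327 - 127297\right) = - 118924 \left(-7848 - 127297\right) = \left(-118924\right) \left(-135145\right) = 16071983980$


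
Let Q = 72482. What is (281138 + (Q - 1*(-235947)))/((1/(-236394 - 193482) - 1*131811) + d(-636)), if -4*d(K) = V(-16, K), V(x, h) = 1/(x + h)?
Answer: -165243338807184/36943875197455 ≈ -4.4728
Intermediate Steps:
V(x, h) = 1/(h + x)
d(K) = -1/(4*(-16 + K)) (d(K) = -1/(4*(K - 16)) = -1/(4*(-16 + K)))
(281138 + (Q - 1*(-235947)))/((1/(-236394 - 193482) - 1*131811) + d(-636)) = (281138 + (72482 - 1*(-235947)))/((1/(-236394 - 193482) - 1*131811) - 1/(-64 + 4*(-636))) = (281138 + (72482 + 235947))/((1/(-429876) - 131811) - 1/(-64 - 2544)) = (281138 + 308429)/((-1/429876 - 131811) - 1/(-2608)) = 589567/(-56662385437/429876 - 1*(-1/2608)) = 589567/(-56662385437/429876 + 1/2608) = 589567/(-36943875197455/280279152) = 589567*(-280279152/36943875197455) = -165243338807184/36943875197455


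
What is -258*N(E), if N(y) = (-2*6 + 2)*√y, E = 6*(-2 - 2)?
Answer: 5160*I*√6 ≈ 12639.0*I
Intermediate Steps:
E = -24 (E = 6*(-4) = -24)
N(y) = -10*√y (N(y) = (-12 + 2)*√y = -10*√y)
-258*N(E) = -(-2580)*√(-24) = -(-2580)*2*I*√6 = -(-5160)*I*√6 = 5160*I*√6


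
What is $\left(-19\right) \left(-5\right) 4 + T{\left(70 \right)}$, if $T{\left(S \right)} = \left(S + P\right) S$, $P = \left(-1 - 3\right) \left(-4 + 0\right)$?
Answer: $6400$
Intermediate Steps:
$P = 16$ ($P = \left(-4\right) \left(-4\right) = 16$)
$T{\left(S \right)} = S \left(16 + S\right)$ ($T{\left(S \right)} = \left(S + 16\right) S = \left(16 + S\right) S = S \left(16 + S\right)$)
$\left(-19\right) \left(-5\right) 4 + T{\left(70 \right)} = \left(-19\right) \left(-5\right) 4 + 70 \left(16 + 70\right) = 95 \cdot 4 + 70 \cdot 86 = 380 + 6020 = 6400$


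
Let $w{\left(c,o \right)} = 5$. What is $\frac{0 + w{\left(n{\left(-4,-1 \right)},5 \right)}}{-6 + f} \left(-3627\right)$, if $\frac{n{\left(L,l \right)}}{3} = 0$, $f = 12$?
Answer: $- \frac{6045}{2} \approx -3022.5$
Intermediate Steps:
$n{\left(L,l \right)} = 0$ ($n{\left(L,l \right)} = 3 \cdot 0 = 0$)
$\frac{0 + w{\left(n{\left(-4,-1 \right)},5 \right)}}{-6 + f} \left(-3627\right) = \frac{0 + 5}{-6 + 12} \left(-3627\right) = \frac{5}{6} \left(-3627\right) = - \frac{6045}{2}$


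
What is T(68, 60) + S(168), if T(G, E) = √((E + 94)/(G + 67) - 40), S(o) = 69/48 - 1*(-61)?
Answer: 999/16 + I*√78690/45 ≈ 62.438 + 6.2337*I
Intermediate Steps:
S(o) = 999/16 (S(o) = 69*(1/48) + 61 = 23/16 + 61 = 999/16)
T(G, E) = √(-40 + (94 + E)/(67 + G)) (T(G, E) = √((94 + E)/(67 + G) - 40) = √(-40 + (94 + E)/(67 + G)))
T(68, 60) + S(168) = √((-2586 + 60 - 40*68)/(67 + 68)) + 999/16 = √((-2586 + 60 - 2720)/135) + 999/16 = √((1/135)*(-5246)) + 999/16 = √(-5246/135) + 999/16 = I*√78690/45 + 999/16 = 999/16 + I*√78690/45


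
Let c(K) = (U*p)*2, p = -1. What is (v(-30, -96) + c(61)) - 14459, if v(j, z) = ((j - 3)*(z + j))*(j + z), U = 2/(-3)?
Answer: -1615097/3 ≈ -5.3837e+5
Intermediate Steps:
U = -⅔ (U = 2*(-⅓) = -⅔ ≈ -0.66667)
v(j, z) = (j + z)²*(-3 + j) (v(j, z) = ((-3 + j)*(j + z))*(j + z) = (j + z)²*(-3 + j))
c(K) = 4/3 (c(K) = -⅔*(-1)*2 = (⅔)*2 = 4/3)
(v(-30, -96) + c(61)) - 14459 = ((-30 - 96)²*(-3 - 30) + 4/3) - 14459 = ((-126)²*(-33) + 4/3) - 14459 = (15876*(-33) + 4/3) - 14459 = (-523908 + 4/3) - 14459 = -1571720/3 - 14459 = -1615097/3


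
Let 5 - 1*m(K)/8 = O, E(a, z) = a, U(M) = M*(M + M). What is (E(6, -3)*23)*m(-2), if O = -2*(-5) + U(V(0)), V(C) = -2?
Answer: -14352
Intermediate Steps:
U(M) = 2*M**2 (U(M) = M*(2*M) = 2*M**2)
O = 18 (O = -2*(-5) + 2*(-2)**2 = 10 + 2*4 = 10 + 8 = 18)
m(K) = -104 (m(K) = 40 - 8*18 = 40 - 144 = -104)
(E(6, -3)*23)*m(-2) = (6*23)*(-104) = 138*(-104) = -14352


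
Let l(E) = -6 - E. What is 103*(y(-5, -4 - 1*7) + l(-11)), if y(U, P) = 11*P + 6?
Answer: -11330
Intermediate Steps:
y(U, P) = 6 + 11*P
103*(y(-5, -4 - 1*7) + l(-11)) = 103*((6 + 11*(-4 - 1*7)) + (-6 - 1*(-11))) = 103*((6 + 11*(-4 - 7)) + (-6 + 11)) = 103*((6 + 11*(-11)) + 5) = 103*((6 - 121) + 5) = 103*(-115 + 5) = 103*(-110) = -11330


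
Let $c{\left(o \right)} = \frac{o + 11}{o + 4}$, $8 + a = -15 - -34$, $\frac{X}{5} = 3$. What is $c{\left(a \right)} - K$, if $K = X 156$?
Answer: $- \frac{35078}{15} \approx -2338.5$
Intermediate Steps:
$X = 15$ ($X = 5 \cdot 3 = 15$)
$a = 11$ ($a = -8 - -19 = -8 + \left(-15 + 34\right) = -8 + 19 = 11$)
$c{\left(o \right)} = \frac{11 + o}{4 + o}$
$K = 2340$ ($K = 15 \cdot 156 = 2340$)
$c{\left(a \right)} - K = \frac{11 + 11}{4 + 11} - 2340 = \frac{1}{15} \cdot 22 - 2340 = \frac{22}{15} - 2340 = - \frac{35078}{15}$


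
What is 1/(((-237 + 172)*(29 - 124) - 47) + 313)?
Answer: 1/6441 ≈ 0.00015526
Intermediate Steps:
1/(((-237 + 172)*(29 - 124) - 47) + 313) = 1/((-65*(-95) - 47) + 313) = 1/((6175 - 47) + 313) = 1/(6128 + 313) = 1/6441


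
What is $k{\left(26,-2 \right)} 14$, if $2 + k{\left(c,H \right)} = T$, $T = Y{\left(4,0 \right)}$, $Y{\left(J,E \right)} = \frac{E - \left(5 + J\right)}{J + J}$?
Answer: $- \frac{175}{4} \approx -43.75$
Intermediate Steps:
$Y{\left(J,E \right)} = \frac{-5 + E - J}{2 J}$
$T = - \frac{9}{8}$ ($T = \frac{-5 + 0 - 4}{2 \cdot 4} = \frac{1}{2} \cdot \frac{1}{4} \left(-5 + 0 - 4\right) = \frac{1}{2} \cdot \frac{1}{4} \left(-9\right) = - \frac{9}{8} \approx -1.125$)
$k{\left(c,H \right)} = - \frac{25}{8}$ ($k{\left(c,H \right)} = -2 - \frac{9}{8} = - \frac{25}{8}$)
$k{\left(26,-2 \right)} 14 = \left(- \frac{25}{8}\right) 14 = - \frac{175}{4}$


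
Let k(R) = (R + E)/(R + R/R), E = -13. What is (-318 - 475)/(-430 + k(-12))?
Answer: 8723/4705 ≈ 1.8540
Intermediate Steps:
k(R) = (-13 + R)/(1 + R) (k(R) = (R - 13)/(R + R/R) = (-13 + R)/(R + 1) = (-13 + R)/(1 + R))
(-318 - 475)/(-430 + k(-12)) = (-318 - 475)/(-430 + (-13 - 12)/(1 - 12)) = -793/(-430 - 25/(-11)) = -793/(-430 - 1/11*(-25)) = -793/(-430 + 25/11) = -793/(-4705/11) = -793*(-11/4705) = 8723/4705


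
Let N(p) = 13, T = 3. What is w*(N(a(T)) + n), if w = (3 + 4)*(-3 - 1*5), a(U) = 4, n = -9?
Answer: -224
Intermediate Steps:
w = -56 (w = 7*(-3 - 5) = 7*(-8) = -56)
w*(N(a(T)) + n) = -56*(13 - 9) = -56*4 = -224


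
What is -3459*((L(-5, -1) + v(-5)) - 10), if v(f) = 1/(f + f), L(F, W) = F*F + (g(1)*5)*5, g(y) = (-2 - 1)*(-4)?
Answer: -10892391/10 ≈ -1.0892e+6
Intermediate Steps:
g(y) = 12 (g(y) = -3*(-4) = 12)
L(F, W) = 300 + F² (L(F, W) = F*F + (12*5)*5 = F² + 60*5 = F² + 300 = 300 + F²)
v(f) = 1/(2*f)
-3459*((L(-5, -1) + v(-5)) - 10) = -3459*(((300 + (-5)²) + (½)/(-5)) - 10) = -3459*(((300 + 25) + (½)*(-⅕)) - 10) = -3459*((325 - ⅒) - 10) = -3459*(3249/10 - 10) = -3459*3149/10 = -10892391/10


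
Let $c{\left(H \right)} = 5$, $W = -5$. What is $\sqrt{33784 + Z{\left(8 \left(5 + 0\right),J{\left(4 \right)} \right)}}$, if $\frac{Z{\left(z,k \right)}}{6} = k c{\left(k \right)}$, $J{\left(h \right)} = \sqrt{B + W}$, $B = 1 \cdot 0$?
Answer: $\sqrt{33784 + 30 i \sqrt{5}} \approx 183.8 + 0.182 i$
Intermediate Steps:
$B = 0$
$J{\left(h \right)} = i \sqrt{5}$ ($J{\left(h \right)} = \sqrt{0 - 5} = \sqrt{-5} = i \sqrt{5}$)
$Z{\left(z,k \right)} = 30 k$ ($Z{\left(z,k \right)} = 6 k 5 = 6 \cdot 5 k = 30 k$)
$\sqrt{33784 + Z{\left(8 \left(5 + 0\right),J{\left(4 \right)} \right)}} = \sqrt{33784 + 30 i \sqrt{5}}$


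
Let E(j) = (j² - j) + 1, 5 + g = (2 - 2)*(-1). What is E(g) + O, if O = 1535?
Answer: 1566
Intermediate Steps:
g = -5 (g = -5 + (2 - 2)*(-1) = -5 + 0*(-1) = -5 + 0 = -5)
E(j) = 1 + j² - j
E(g) + O = (1 + (-5)² - 1*(-5)) + 1535 = (1 + 25 + 5) + 1535 = 31 + 1535 = 1566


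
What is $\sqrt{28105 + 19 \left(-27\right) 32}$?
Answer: $\sqrt{11689} \approx 108.12$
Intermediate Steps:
$\sqrt{28105 + 19 \left(-27\right) 32} = \sqrt{28105 - 16416} = \sqrt{11689}$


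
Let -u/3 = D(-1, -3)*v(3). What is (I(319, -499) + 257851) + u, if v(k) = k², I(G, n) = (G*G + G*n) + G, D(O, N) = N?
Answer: 200831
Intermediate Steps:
I(G, n) = G + G² + G*n (I(G, n) = (G² + G*n) + G = G + G² + G*n)
u = 81 (u = -(-9)*3² = -(-9)*9 = -3*(-27) = 81)
(I(319, -499) + 257851) + u = (319*(1 + 319 - 499) + 257851) + 81 = (319*(-179) + 257851) + 81 = (-57101 + 257851) + 81 = 200750 + 81 = 200831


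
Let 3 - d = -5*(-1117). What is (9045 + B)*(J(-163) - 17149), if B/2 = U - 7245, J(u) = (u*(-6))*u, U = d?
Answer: 2932534867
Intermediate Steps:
d = -5582 (d = 3 - (-5)*(-1117) = 3 - 1*5585 = 3 - 5585 = -5582)
U = -5582
J(u) = -6*u² (J(u) = (-6*u)*u = -6*u²)
B = -25654 (B = 2*(-5582 - 7245) = 2*(-12827) = -25654)
(9045 + B)*(J(-163) - 17149) = (9045 - 25654)*(-6*(-163)² - 17149) = -16609*(-6*26569 - 17149) = -16609*(-159414 - 17149) = -16609*(-176563) = 2932534867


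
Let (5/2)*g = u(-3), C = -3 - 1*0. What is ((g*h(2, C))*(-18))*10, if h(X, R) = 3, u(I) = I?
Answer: 648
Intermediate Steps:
C = -3 (C = -3 + 0 = -3)
g = -6/5 (g = (2/5)*(-3) = -6/5 ≈ -1.2000)
((g*h(2, C))*(-18))*10 = (-6/5*3*(-18))*10 = -18/5*(-18)*10 = (324/5)*10 = 648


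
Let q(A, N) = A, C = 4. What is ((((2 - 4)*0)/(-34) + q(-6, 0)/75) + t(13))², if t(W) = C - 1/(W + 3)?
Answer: 2380849/160000 ≈ 14.880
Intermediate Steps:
t(W) = 4 - 1/(3 + W) (t(W) = 4 - 1/(W + 3) = 4 - 1/(3 + W))
((((2 - 4)*0)/(-34) + q(-6, 0)/75) + t(13))² = ((((2 - 4)*0)/(-34) - 6/75) + (11 + 4*13)/(3 + 13))² = ((-2*0*(-1/34) - 6*1/75) + (11 + 52)/16)² = ((0*(-1/34) - 2/25) + (1/16)*63)² = ((0 - 2/25) + 63/16)² = (-2/25 + 63/16)² = (1543/400)² = 2380849/160000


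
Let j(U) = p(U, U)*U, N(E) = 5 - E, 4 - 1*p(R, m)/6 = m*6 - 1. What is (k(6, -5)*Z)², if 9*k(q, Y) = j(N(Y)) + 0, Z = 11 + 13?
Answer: 77440000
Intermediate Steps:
p(R, m) = 30 - 36*m (p(R, m) = 24 - 6*(m*6 - 1) = 24 - 6*(6*m - 1) = 24 - 6*(-1 + 6*m) = 24 + (6 - 36*m) = 30 - 36*m)
Z = 24
j(U) = U*(30 - 36*U) (j(U) = (30 - 36*U)*U = U*(30 - 36*U))
k(q, Y) = 2*(-25 + 6*Y)*(5 - Y)/3 (k(q, Y) = (6*(5 - Y)*(5 - 6*(5 - Y)) + 0)/9 = (6*(5 - Y)*(5 + (-30 + 6*Y)) + 0)/9 = (6*(5 - Y)*(-25 + 6*Y) + 0)/9 = (6*(-25 + 6*Y)*(5 - Y) + 0)/9 = (6*(-25 + 6*Y)*(5 - Y))/9 = 2*(-25 + 6*Y)*(5 - Y)/3)
(k(6, -5)*Z)² = ((2*(-5 - 5)*(25 - 6*(-5))/3)*24)² = (((⅔)*(-10)*(25 + 30))*24)² = (((⅔)*(-10)*55)*24)² = (-1100/3*24)² = (-8800)² = 77440000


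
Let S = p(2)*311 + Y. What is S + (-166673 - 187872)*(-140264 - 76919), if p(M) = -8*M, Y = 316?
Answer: 77001142075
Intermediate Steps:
S = -4660 (S = -8*2*311 + 316 = -16*311 + 316 = -4976 + 316 = -4660)
S + (-166673 - 187872)*(-140264 - 76919) = -4660 + (-166673 - 187872)*(-140264 - 76919) = -4660 - 354545*(-217183) = -4660 + 77001146735 = 77001142075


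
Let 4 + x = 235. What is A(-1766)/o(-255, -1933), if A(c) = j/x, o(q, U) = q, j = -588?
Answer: 28/2805 ≈ 0.0099822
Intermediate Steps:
x = 231 (x = -4 + 235 = 231)
A(c) = -28/11 (A(c) = -588/231 = -588*1/231 = -28/11)
A(-1766)/o(-255, -1933) = -28/11/(-255) = -28/11*(-1/255) = 28/2805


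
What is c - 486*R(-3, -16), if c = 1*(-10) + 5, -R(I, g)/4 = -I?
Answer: 5827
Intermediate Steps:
R(I, g) = 4*I (R(I, g) = -(-4)*I = 4*I)
c = -5 (c = -10 + 5 = -5)
c - 486*R(-3, -16) = -5 - 1944*(-3) = -5 - 486*(-12) = -5 + 5832 = 5827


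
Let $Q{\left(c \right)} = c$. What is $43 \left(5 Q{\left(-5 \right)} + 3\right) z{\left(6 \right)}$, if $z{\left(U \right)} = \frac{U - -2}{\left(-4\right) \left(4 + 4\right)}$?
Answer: $\frac{473}{2} \approx 236.5$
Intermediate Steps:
$z{\left(U \right)} = - \frac{1}{16} - \frac{U}{32}$ ($z{\left(U \right)} = \frac{U + 2}{\left(-4\right) 8} = \frac{2 + U}{-32} = \left(2 + U\right) \left(- \frac{1}{32}\right) = - \frac{1}{16} - \frac{U}{32}$)
$43 \left(5 Q{\left(-5 \right)} + 3\right) z{\left(6 \right)} = 43 \left(5 \left(-5\right) + 3\right) \left(- \frac{1}{16} - \frac{3}{16}\right) = 43 \left(-25 + 3\right) \left(- \frac{1}{16} - \frac{3}{16}\right) = 43 \left(-22\right) \left(- \frac{1}{4}\right) = \left(-946\right) \left(- \frac{1}{4}\right) = \frac{473}{2}$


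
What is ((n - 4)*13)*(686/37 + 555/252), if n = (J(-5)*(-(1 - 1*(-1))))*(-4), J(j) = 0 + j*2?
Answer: -838097/37 ≈ -22651.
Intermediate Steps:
J(j) = 2*j (J(j) = 0 + 2*j = 2*j)
n = -80 (n = ((2*(-5))*(-(1 - 1*(-1))))*(-4) = -(-10)*(1 + 1)*(-4) = -(-10)*2*(-4) = -10*(-2)*(-4) = 20*(-4) = -80)
((n - 4)*13)*(686/37 + 555/252) = ((-80 - 4)*13)*(686/37 + 555/252) = (-84*13)*(686*(1/37) + 555*(1/252)) = -1092*(686/37 + 185/84) = -1092*64469/3108 = -838097/37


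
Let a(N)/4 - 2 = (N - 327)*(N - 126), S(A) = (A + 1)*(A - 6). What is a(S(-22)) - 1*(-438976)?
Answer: 921312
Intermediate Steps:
S(A) = (1 + A)*(-6 + A)
a(N) = 8 + 4*(-327 + N)*(-126 + N) (a(N) = 8 + 4*((N - 327)*(N - 126)) = 8 + 4*((-327 + N)*(-126 + N)) = 8 + 4*(-327 + N)*(-126 + N))
a(S(-22)) - 1*(-438976) = (164816 - 1812*(-6 + (-22)² - 5*(-22)) + 4*(-6 + (-22)² - 5*(-22))²) - 1*(-438976) = (164816 - 1812*(-6 + 484 + 110) + 4*(-6 + 484 + 110)²) + 438976 = (164816 - 1812*588 + 4*588²) + 438976 = (164816 - 1065456 + 4*345744) + 438976 = (164816 - 1065456 + 1382976) + 438976 = 482336 + 438976 = 921312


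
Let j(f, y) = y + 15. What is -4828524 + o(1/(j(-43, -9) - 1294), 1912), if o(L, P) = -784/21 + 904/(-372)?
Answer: -449056430/93 ≈ -4.8286e+6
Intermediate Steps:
j(f, y) = 15 + y
o(L, P) = -3698/93 (o(L, P) = -784*1/21 + 904*(-1/372) = -112/3 - 226/93 = -3698/93)
-4828524 + o(1/(j(-43, -9) - 1294), 1912) = -4828524 - 3698/93 = -449056430/93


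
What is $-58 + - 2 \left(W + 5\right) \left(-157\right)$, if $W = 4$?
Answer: $2768$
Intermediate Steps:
$-58 + - 2 \left(W + 5\right) \left(-157\right) = -58 + - 2 \left(4 + 5\right) \left(-157\right) = -58 + \left(-2\right) 9 \left(-157\right) = -58 - -2826 = -58 + 2826 = 2768$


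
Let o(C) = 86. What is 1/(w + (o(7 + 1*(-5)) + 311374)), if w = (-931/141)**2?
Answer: 19881/6193003021 ≈ 3.2102e-6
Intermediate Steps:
w = 866761/19881 (w = (-931*1/141)**2 = (-931/141)**2 = 866761/19881 ≈ 43.597)
1/(w + (o(7 + 1*(-5)) + 311374)) = 1/(866761/19881 + (86 + 311374)) = 1/(866761/19881 + 311460) = 1/(6193003021/19881) = 19881/6193003021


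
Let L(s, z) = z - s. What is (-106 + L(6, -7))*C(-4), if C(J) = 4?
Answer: -476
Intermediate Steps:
(-106 + L(6, -7))*C(-4) = (-106 + (-7 - 1*6))*4 = (-106 + (-7 - 6))*4 = (-106 - 13)*4 = -119*4 = -476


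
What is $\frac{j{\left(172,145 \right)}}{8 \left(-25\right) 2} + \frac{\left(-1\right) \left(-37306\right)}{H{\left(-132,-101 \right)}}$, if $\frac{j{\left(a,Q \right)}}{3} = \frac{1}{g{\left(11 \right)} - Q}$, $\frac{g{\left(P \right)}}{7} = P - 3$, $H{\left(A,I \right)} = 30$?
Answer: $\frac{132809369}{106800} \approx 1243.5$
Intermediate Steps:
$g{\left(P \right)} = -21 + 7 P$ ($g{\left(P \right)} = 7 \left(P - 3\right) = 7 \left(-3 + P\right) = -21 + 7 P$)
$j{\left(a,Q \right)} = \frac{3}{56 - Q}$ ($j{\left(a,Q \right)} = \frac{3}{\left(-21 + 7 \cdot 11\right) - Q} = \frac{3}{\left(-21 + 77\right) - Q} = \frac{3}{56 - Q}$)
$\frac{j{\left(172,145 \right)}}{8 \left(-25\right) 2} + \frac{\left(-1\right) \left(-37306\right)}{H{\left(-132,-101 \right)}} = \frac{\left(-3\right) \frac{1}{-56 + 145}}{8 \left(-25\right) 2} + \frac{\left(-1\right) \left(-37306\right)}{30} = \frac{\left(-3\right) \frac{1}{89}}{\left(-200\right) 2} + 37306 \cdot \frac{1}{30} = \frac{\left(-3\right) \frac{1}{89}}{-400} + \frac{18653}{15} = \left(- \frac{3}{89}\right) \left(- \frac{1}{400}\right) + \frac{18653}{15} = \frac{3}{35600} + \frac{18653}{15} = \frac{132809369}{106800}$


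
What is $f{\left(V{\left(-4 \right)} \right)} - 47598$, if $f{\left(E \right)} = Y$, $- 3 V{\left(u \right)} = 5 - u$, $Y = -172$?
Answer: $-47770$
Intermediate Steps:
$V{\left(u \right)} = - \frac{5}{3} + \frac{u}{3}$ ($V{\left(u \right)} = - \frac{5 - u}{3} = - \frac{5}{3} + \frac{u}{3}$)
$f{\left(E \right)} = -172$
$f{\left(V{\left(-4 \right)} \right)} - 47598 = -172 - 47598 = -47770$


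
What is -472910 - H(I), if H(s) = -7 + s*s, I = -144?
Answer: -493639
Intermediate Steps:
H(s) = -7 + s²
-472910 - H(I) = -472910 - (-7 + (-144)²) = -472910 - (-7 + 20736) = -472910 - 1*20729 = -472910 - 20729 = -493639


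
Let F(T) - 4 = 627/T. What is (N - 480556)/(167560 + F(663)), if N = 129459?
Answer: -77592437/37031853 ≈ -2.0953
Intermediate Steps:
F(T) = 4 + 627/T
(N - 480556)/(167560 + F(663)) = (129459 - 480556)/(167560 + (4 + 627/663)) = -351097/(167560 + (4 + 627*(1/663))) = -351097/(167560 + (4 + 209/221)) = -351097/(167560 + 1093/221) = -351097/37031853/221 = -351097*221/37031853 = -77592437/37031853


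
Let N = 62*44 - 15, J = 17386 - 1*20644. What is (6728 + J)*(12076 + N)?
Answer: 51317830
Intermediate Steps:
J = -3258 (J = 17386 - 20644 = -3258)
N = 2713 (N = 2728 - 15 = 2713)
(6728 + J)*(12076 + N) = (6728 - 3258)*(12076 + 2713) = 3470*14789 = 51317830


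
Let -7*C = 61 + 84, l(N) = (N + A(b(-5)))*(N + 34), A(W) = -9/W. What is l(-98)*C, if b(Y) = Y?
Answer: -892736/7 ≈ -1.2753e+5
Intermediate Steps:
l(N) = (34 + N)*(9/5 + N) (l(N) = (N - 9/(-5))*(N + 34) = (N - 9*(-⅕))*(34 + N) = (N + 9/5)*(34 + N) = (9/5 + N)*(34 + N) = (34 + N)*(9/5 + N))
C = -145/7 (C = -(61 + 84)/7 = -⅐*145 = -145/7 ≈ -20.714)
l(-98)*C = (306/5 + (-98)² + (179/5)*(-98))*(-145/7) = (306/5 + 9604 - 17542/5)*(-145/7) = (30784/5)*(-145/7) = -892736/7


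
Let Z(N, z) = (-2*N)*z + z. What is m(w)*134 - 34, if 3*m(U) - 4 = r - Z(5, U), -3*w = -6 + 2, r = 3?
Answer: 2444/3 ≈ 814.67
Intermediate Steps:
w = 4/3 (w = -(-6 + 2)/3 = -⅓*(-4) = 4/3 ≈ 1.3333)
Z(N, z) = z - 2*N*z (Z(N, z) = -2*N*z + z = z - 2*N*z)
m(U) = 7/3 + 3*U (m(U) = 4/3 + (3 - U*(1 - 2*5))/3 = 4/3 + (3 - U*(1 - 10))/3 = 4/3 + (3 - U*(-9))/3 = 4/3 + (3 - (-9)*U)/3 = 4/3 + (3 + 9*U)/3 = 4/3 + (1 + 3*U) = 7/3 + 3*U)
m(w)*134 - 34 = (7/3 + 3*(4/3))*134 - 34 = (7/3 + 4)*134 - 34 = (19/3)*134 - 34 = 2546/3 - 34 = 2444/3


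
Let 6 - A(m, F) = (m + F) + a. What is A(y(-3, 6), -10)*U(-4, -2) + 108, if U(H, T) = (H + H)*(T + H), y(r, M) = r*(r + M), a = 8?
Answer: 924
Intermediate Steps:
y(r, M) = r*(M + r)
U(H, T) = 2*H*(H + T) (U(H, T) = (2*H)*(H + T) = 2*H*(H + T))
A(m, F) = -2 - F - m (A(m, F) = 6 - ((m + F) + 8) = 6 - ((F + m) + 8) = 6 - (8 + F + m) = 6 + (-8 - F - m) = -2 - F - m)
A(y(-3, 6), -10)*U(-4, -2) + 108 = (-2 - 1*(-10) - (-3)*(6 - 3))*(2*(-4)*(-4 - 2)) + 108 = (-2 + 10 - (-3)*3)*(2*(-4)*(-6)) + 108 = (-2 + 10 - 1*(-9))*48 + 108 = (-2 + 10 + 9)*48 + 108 = 17*48 + 108 = 816 + 108 = 924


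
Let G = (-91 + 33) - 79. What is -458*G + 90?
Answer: 62836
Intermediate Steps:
G = -137 (G = -58 - 79 = -137)
-458*G + 90 = -458*(-137) + 90 = 62746 + 90 = 62836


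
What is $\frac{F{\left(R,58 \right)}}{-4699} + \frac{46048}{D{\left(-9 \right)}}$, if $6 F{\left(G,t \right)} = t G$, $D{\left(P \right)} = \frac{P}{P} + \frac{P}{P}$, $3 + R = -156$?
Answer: $\frac{108191313}{4699} \approx 23024.0$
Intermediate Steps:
$R = -159$ ($R = -3 - 156 = -159$)
$D{\left(P \right)} = 2$ ($D{\left(P \right)} = 1 + 1 = 2$)
$F{\left(G,t \right)} = \frac{G t}{6}$ ($F{\left(G,t \right)} = \frac{t G}{6} = \frac{G t}{6}$)
$\frac{F{\left(R,58 \right)}}{-4699} + \frac{46048}{D{\left(-9 \right)}} = \frac{\frac{1}{6} \left(-159\right) 58}{-4699} + \frac{46048}{2} = \left(-1537\right) \left(- \frac{1}{4699}\right) + 46048 \cdot \frac{1}{2} = \frac{1537}{4699} + 23024 = \frac{108191313}{4699}$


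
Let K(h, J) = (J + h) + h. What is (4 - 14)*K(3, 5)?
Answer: -110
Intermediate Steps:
K(h, J) = J + 2*h
(4 - 14)*K(3, 5) = (4 - 14)*(5 + 2*3) = -10*(5 + 6) = -10*11 = -110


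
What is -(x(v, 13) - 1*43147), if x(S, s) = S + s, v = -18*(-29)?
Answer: 42612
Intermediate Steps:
v = 522
-(x(v, 13) - 1*43147) = -((522 + 13) - 1*43147) = -(535 - 43147) = -1*(-42612) = 42612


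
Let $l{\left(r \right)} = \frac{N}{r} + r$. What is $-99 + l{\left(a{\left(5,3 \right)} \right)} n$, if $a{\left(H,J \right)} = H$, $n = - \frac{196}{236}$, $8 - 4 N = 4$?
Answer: $- \frac{30479}{295} \approx -103.32$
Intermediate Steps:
$N = 1$ ($N = 2 - 1 = 1$)
$n = - \frac{49}{59}$ ($n = \left(-196\right) \frac{1}{236} = - \frac{49}{59} \approx -0.83051$)
$l{\left(r \right)} = r + \frac{1}{r}$ ($l{\left(r \right)} = 1 \frac{1}{r} + r = \frac{1}{r} + r = r + \frac{1}{r}$)
$-99 + l{\left(a{\left(5,3 \right)} \right)} n = -99 + \left(5 + \frac{1}{5}\right) \left(- \frac{49}{59}\right) = -99 + \frac{26}{5} \left(- \frac{49}{59}\right) = -99 - \frac{1274}{295} = - \frac{30479}{295}$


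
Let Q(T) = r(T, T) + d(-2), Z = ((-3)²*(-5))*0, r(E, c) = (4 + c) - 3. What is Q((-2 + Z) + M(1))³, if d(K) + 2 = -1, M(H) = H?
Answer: -27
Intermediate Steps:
r(E, c) = 1 + c
d(K) = -3 (d(K) = -2 - 1 = -3)
Z = 0 (Z = (9*(-5))*0 = -45*0 = 0)
Q(T) = -2 + T (Q(T) = (1 + T) - 3 = -2 + T)
Q((-2 + Z) + M(1))³ = (-2 + ((-2 + 0) + 1))³ = (-2 + (-2 + 1))³ = (-2 - 1)³ = (-3)³ = -27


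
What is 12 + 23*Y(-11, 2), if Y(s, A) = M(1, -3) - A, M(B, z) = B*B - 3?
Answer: -80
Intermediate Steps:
M(B, z) = -3 + B² (M(B, z) = B² - 3 = -3 + B²)
Y(s, A) = -2 - A (Y(s, A) = (-3 + 1²) - A = (-3 + 1) - A = -2 - A)
12 + 23*Y(-11, 2) = 12 + 23*(-2 - 1*2) = 12 + 23*(-2 - 2) = 12 + 23*(-4) = 12 - 92 = -80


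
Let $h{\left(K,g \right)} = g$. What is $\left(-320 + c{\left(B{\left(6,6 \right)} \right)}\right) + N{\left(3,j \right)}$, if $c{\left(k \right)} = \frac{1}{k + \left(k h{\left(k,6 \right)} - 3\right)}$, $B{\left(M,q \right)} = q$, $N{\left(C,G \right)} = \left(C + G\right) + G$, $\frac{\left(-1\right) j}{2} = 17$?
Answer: $- \frac{15014}{39} \approx -384.97$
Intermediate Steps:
$j = -34$ ($j = \left(-2\right) 17 = -34$)
$N{\left(C,G \right)} = C + 2 G$
$c{\left(k \right)} = \frac{1}{-3 + 7 k}$ ($c{\left(k \right)} = \frac{1}{k + \left(k 6 - 3\right)} = \frac{1}{k + \left(6 k - 3\right)} = \frac{1}{k + \left(-3 + 6 k\right)} = \frac{1}{-3 + 7 k}$)
$\left(-320 + c{\left(B{\left(6,6 \right)} \right)}\right) + N{\left(3,j \right)} = \left(-320 + \frac{1}{-3 + 7 \cdot 6}\right) + \left(3 + 2 \left(-34\right)\right) = \left(-320 + \frac{1}{-3 + 42}\right) + \left(3 - 68\right) = \left(-320 + \frac{1}{39}\right) - 65 = - \frac{12479}{39} - 65 = - \frac{15014}{39}$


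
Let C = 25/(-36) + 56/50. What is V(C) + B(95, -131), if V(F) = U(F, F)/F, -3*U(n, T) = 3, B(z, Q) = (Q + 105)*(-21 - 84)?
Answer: 1044690/383 ≈ 2727.6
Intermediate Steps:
C = 383/900 (C = 25*(-1/36) + 56*(1/50) = -25/36 + 28/25 = 383/900 ≈ 0.42556)
B(z, Q) = -11025 - 105*Q (B(z, Q) = (105 + Q)*(-105) = -11025 - 105*Q)
U(n, T) = -1 (U(n, T) = -1/3*3 = -1)
V(F) = -1/F
V(C) + B(95, -131) = -1/383/900 + (-11025 - 105*(-131)) = -1*900/383 + (-11025 + 13755) = -900/383 + 2730 = 1044690/383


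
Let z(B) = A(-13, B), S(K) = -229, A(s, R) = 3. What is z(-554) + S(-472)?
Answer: -226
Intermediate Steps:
z(B) = 3
z(-554) + S(-472) = 3 - 229 = -226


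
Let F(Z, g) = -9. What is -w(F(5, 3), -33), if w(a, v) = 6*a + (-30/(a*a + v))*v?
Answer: 267/8 ≈ 33.375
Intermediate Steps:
w(a, v) = 6*a - 30*v/(v + a**2) (w(a, v) = 6*a + (-30/(a**2 + v))*v = 6*a + (-30/(v + a**2))*v = 6*a - 30*v/(v + a**2))
-w(F(5, 3), -33) = -6*((-9)**3 - 5*(-33) - 9*(-33))/(-33 + (-9)**2) = -6*(-729 + 165 + 297)/(-33 + 81) = -6*(-267)/48 = -1*(-267/8) = 267/8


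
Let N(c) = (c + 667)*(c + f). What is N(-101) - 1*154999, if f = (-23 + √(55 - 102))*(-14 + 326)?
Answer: -4273781 + 176592*I*√47 ≈ -4.2738e+6 + 1.2107e+6*I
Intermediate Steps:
f = -7176 + 312*I*√47 (f = (-23 + √(-47))*312 = (-23 + I*√47)*312 = -7176 + 312*I*√47 ≈ -7176.0 + 2139.0*I)
N(c) = (667 + c)*(-7176 + c + 312*I*√47) (N(c) = (c + 667)*(c + (-7176 + 312*I*√47)) = (667 + c)*(-7176 + c + 312*I*√47))
N(-101) - 1*154999 = (-4786392 + (-101)² - 6509*(-101) + 208104*I*√47 + 312*I*(-101)*√47) - 1*154999 = (-4786392 + 10201 + 657409 + 208104*I*√47 - 31512*I*√47) - 154999 = (-4118782 + 176592*I*√47) - 154999 = -4273781 + 176592*I*√47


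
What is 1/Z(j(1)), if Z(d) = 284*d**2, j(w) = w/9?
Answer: 81/284 ≈ 0.28521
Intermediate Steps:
j(w) = w/9 (j(w) = w*(1/9) = w/9)
1/Z(j(1)) = 1/(284*((1/9)*1)**2) = 1/(284*(1/9)**2) = 1/(284*(1/81)) = 1/(284/81) = 81/284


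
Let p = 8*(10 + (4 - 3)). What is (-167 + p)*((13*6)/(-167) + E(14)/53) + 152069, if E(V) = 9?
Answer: 1346170568/8851 ≈ 1.5209e+5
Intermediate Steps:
p = 88 (p = 8*(10 + 1) = 8*11 = 88)
(-167 + p)*((13*6)/(-167) + E(14)/53) + 152069 = (-167 + 88)*((13*6)/(-167) + 9/53) + 152069 = -79*(78*(-1/167) + 9*(1/53)) + 152069 = -79*(-78/167 + 9/53) + 152069 = -79*(-2631/8851) + 152069 = 207849/8851 + 152069 = 1346170568/8851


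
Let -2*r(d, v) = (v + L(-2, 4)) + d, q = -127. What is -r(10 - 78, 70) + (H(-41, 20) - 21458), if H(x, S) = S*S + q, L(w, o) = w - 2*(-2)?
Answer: -21183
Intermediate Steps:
L(w, o) = 4 + w (L(w, o) = w + 4 = 4 + w)
H(x, S) = -127 + S**2 (H(x, S) = S*S - 127 = S**2 - 127 = -127 + S**2)
r(d, v) = -1 - d/2 - v/2 (r(d, v) = -((v + (4 - 2)) + d)/2 = -((v + 2) + d)/2 = -((2 + v) + d)/2 = -(2 + d + v)/2 = -1 - d/2 - v/2)
-r(10 - 78, 70) + (H(-41, 20) - 21458) = -(-1 - (10 - 78)/2 - 1/2*70) + ((-127 + 20**2) - 21458) = -(-1 - 1/2*(-68) - 35) + ((-127 + 400) - 21458) = -(-1 + 34 - 35) + (273 - 21458) = -1*(-2) - 21185 = 2 - 21185 = -21183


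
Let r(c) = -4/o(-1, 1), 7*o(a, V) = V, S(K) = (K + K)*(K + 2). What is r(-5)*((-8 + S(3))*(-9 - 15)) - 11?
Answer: 14773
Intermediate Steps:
S(K) = 2*K*(2 + K) (S(K) = (2*K)*(2 + K) = 2*K*(2 + K))
o(a, V) = V/7
r(c) = -28 (r(c) = -4/((1/7)*1) = -4/1/7 = -4*7 = -28)
r(-5)*((-8 + S(3))*(-9 - 15)) - 11 = -28*(-8 + 2*3*(2 + 3))*(-9 - 15) - 11 = -28*(-8 + 2*3*5)*(-24) - 11 = -28*(-8 + 30)*(-24) - 11 = -616*(-24) - 11 = -28*(-528) - 11 = 14784 - 11 = 14773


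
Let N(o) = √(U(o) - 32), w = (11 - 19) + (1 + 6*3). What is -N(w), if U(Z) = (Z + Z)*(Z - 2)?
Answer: -√166 ≈ -12.884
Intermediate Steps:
U(Z) = 2*Z*(-2 + Z) (U(Z) = (2*Z)*(-2 + Z) = 2*Z*(-2 + Z))
w = 11 (w = -8 + (1 + 18) = -8 + 19 = 11)
N(o) = √(-32 + 2*o*(-2 + o)) (N(o) = √(2*o*(-2 + o) - 32) = √(-32 + 2*o*(-2 + o)))
-N(w) = -√2*√(-16 + 11*(-2 + 11)) = -√2*√(-16 + 11*9) = -√2*√(-16 + 99) = -√2*√83 = -√166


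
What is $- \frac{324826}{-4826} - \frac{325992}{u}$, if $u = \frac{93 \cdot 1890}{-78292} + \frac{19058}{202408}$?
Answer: $\frac{1558878129158357521}{10280937960689} \approx 1.5163 \cdot 10^{5}$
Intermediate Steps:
$u = - \frac{4260645653}{1980865892}$ ($u = 175770 \left(- \frac{1}{78292}\right) + 19058 \cdot \frac{1}{202408} = - \frac{87885}{39146} + \frac{9529}{101204} = - \frac{4260645653}{1980865892} \approx -2.1509$)
$- \frac{324826}{-4826} - \frac{325992}{u} = - \frac{324826}{-4826} - \frac{325992}{- \frac{4260645653}{1980865892}} = \left(-324826\right) \left(- \frac{1}{4826}\right) - - \frac{645746433864864}{4260645653} = \frac{162413}{2413} + \frac{645746433864864}{4260645653} = \frac{1558878129158357521}{10280937960689}$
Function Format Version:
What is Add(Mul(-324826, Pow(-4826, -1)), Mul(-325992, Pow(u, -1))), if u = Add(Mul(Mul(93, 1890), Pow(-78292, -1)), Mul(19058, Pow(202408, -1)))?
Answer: Rational(1558878129158357521, 10280937960689) ≈ 1.5163e+5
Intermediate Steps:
u = Rational(-4260645653, 1980865892) (u = Add(Mul(175770, Rational(-1, 78292)), Mul(19058, Rational(1, 202408))) = Add(Rational(-87885, 39146), Rational(9529, 101204)) = Rational(-4260645653, 1980865892) ≈ -2.1509)
Add(Mul(-324826, Pow(-4826, -1)), Mul(-325992, Pow(u, -1))) = Add(Mul(-324826, Pow(-4826, -1)), Mul(-325992, Pow(Rational(-4260645653, 1980865892), -1))) = Add(Mul(-324826, Rational(-1, 4826)), Mul(-325992, Rational(-1980865892, 4260645653))) = Add(Rational(162413, 2413), Rational(645746433864864, 4260645653)) = Rational(1558878129158357521, 10280937960689)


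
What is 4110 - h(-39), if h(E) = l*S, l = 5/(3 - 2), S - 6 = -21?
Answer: 4185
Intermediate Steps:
S = -15 (S = 6 - 21 = -15)
l = 5 (l = 5/1 = 5*1 = 5)
h(E) = -75 (h(E) = 5*(-15) = -75)
4110 - h(-39) = 4110 - 1*(-75) = 4110 + 75 = 4185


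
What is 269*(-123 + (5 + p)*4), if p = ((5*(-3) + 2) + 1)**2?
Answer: 127237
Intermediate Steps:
p = 144 (p = ((-15 + 2) + 1)**2 = (-13 + 1)**2 = (-12)**2 = 144)
269*(-123 + (5 + p)*4) = 269*(-123 + (5 + 144)*4) = 269*(-123 + 149*4) = 269*(-123 + 596) = 269*473 = 127237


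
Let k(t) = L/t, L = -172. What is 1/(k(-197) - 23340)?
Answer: -197/4597808 ≈ -4.2846e-5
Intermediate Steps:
k(t) = -172/t
1/(k(-197) - 23340) = 1/(-172/(-197) - 23340) = 1/(-172*(-1/197) - 23340) = 1/(172/197 - 23340) = 1/(-4597808/197) = -197/4597808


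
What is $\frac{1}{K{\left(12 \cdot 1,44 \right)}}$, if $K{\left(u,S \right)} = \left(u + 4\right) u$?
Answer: $\frac{1}{192} \approx 0.0052083$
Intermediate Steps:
$K{\left(u,S \right)} = u \left(4 + u\right)$ ($K{\left(u,S \right)} = \left(4 + u\right) u = u \left(4 + u\right)$)
$\frac{1}{K{\left(12 \cdot 1,44 \right)}} = \frac{1}{12 \cdot 1 \left(4 + 12 \cdot 1\right)} = \frac{1}{12 \left(4 + 12\right)} = \frac{1}{12 \cdot 16} = \frac{1}{192}$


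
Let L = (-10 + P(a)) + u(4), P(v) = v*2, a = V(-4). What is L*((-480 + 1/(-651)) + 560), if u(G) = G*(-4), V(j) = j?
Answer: -1770686/651 ≈ -2719.9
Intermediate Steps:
a = -4
u(G) = -4*G
P(v) = 2*v
L = -34 (L = (-10 + 2*(-4)) - 4*4 = (-10 - 8) - 16 = -18 - 16 = -34)
L*((-480 + 1/(-651)) + 560) = -34*((-480 + 1/(-651)) + 560) = -34*((-480 - 1/651) + 560) = -34*(-312481/651 + 560) = -34*52079/651 = -1770686/651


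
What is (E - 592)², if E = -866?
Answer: 2125764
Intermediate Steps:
(E - 592)² = (-866 - 592)² = (-1458)² = 2125764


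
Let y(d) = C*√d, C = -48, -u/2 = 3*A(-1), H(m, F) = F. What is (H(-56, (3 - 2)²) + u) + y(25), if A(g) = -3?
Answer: -221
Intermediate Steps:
u = 18 (u = -6*(-3) = -2*(-9) = 18)
y(d) = -48*√d
(H(-56, (3 - 2)²) + u) + y(25) = ((3 - 2)² + 18) - 48*√25 = (1² + 18) - 48*5 = (1 + 18) - 240 = 19 - 240 = -221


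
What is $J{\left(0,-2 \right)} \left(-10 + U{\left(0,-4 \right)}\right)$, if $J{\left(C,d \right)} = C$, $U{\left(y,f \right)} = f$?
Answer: $0$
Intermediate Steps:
$J{\left(0,-2 \right)} \left(-10 + U{\left(0,-4 \right)}\right) = 0 \left(-10 - 4\right) = 0 \left(-14\right) = 0$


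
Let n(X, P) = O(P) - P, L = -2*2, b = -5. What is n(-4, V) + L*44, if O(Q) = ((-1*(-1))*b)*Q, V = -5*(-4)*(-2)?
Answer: 64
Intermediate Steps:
V = -40 (V = 20*(-2) = -40)
L = -4
O(Q) = -5*Q (O(Q) = (-1*(-1)*(-5))*Q = (1*(-5))*Q = -5*Q)
n(X, P) = -6*P (n(X, P) = -5*P - P = -6*P)
n(-4, V) + L*44 = -6*(-40) - 4*44 = 240 - 176 = 64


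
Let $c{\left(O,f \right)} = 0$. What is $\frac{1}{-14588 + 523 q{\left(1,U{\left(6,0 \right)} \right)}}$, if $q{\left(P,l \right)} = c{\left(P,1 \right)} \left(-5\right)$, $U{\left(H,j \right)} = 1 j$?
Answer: $- \frac{1}{14588} \approx -6.855 \cdot 10^{-5}$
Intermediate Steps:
$U{\left(H,j \right)} = j$
$q{\left(P,l \right)} = 0$ ($q{\left(P,l \right)} = 0 \left(-5\right) = 0$)
$\frac{1}{-14588 + 523 q{\left(1,U{\left(6,0 \right)} \right)}} = \frac{1}{-14588 + 523 \cdot 0} = \frac{1}{-14588 + 0} = \frac{1}{-14588} = - \frac{1}{14588}$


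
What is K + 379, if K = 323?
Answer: 702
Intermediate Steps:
K + 379 = 323 + 379 = 702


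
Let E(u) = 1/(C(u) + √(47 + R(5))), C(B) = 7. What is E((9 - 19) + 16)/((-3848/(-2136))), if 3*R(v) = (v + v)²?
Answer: -5607/45214 + 267*√723/45214 ≈ 0.034774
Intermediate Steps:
R(v) = 4*v²/3 (R(v) = (v + v)²/3 = (2*v)²/3 = (4*v²)/3 = 4*v²/3)
E(u) = 1/(7 + √723/3) (E(u) = 1/(7 + √(47 + (4/3)*5²)) = 1/(7 + √(47 + (4/3)*25)) = 1/(7 + √(47 + 100/3)) = 1/(7 + √(241/3)) = 1/(7 + √723/3))
E((9 - 19) + 16)/((-3848/(-2136))) = (-21/94 + √723/94)/((-3848/(-2136))) = (-21/94 + √723/94)/((-3848*(-1/2136))) = (-21/94 + √723/94)/(481/267) = (-21/94 + √723/94)*(267/481) = -5607/45214 + 267*√723/45214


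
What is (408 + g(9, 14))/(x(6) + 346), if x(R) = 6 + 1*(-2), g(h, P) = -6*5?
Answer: 27/25 ≈ 1.0800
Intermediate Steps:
g(h, P) = -30
x(R) = 4 (x(R) = 6 - 2 = 4)
(408 + g(9, 14))/(x(6) + 346) = (408 - 30)/(4 + 346) = 378/350 = 378*(1/350) = 27/25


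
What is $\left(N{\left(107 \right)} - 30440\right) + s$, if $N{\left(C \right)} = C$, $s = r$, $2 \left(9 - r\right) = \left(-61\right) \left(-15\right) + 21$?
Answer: $-30792$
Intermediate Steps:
$r = -459$ ($r = 9 - \frac{\left(-61\right) \left(-15\right) + 21}{2} = 9 - \frac{915 + 21}{2} = 9 - 468 = -459$)
$s = -459$
$\left(N{\left(107 \right)} - 30440\right) + s = \left(107 - 30440\right) - 459 = -30333 - 459 = -30792$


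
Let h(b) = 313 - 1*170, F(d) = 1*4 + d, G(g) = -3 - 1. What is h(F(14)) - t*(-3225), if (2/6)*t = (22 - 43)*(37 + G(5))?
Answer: -6704632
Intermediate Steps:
G(g) = -4
F(d) = 4 + d
t = -2079 (t = 3*((22 - 43)*(37 - 4)) = 3*(-21*33) = 3*(-693) = -2079)
h(b) = 143 (h(b) = 313 - 170 = 143)
h(F(14)) - t*(-3225) = 143 - (-2079)*(-3225) = 143 - 1*6704775 = 143 - 6704775 = -6704632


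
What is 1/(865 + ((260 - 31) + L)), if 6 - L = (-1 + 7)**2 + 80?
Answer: 1/984 ≈ 0.0010163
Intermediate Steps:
L = -110 (L = 6 - ((-1 + 7)**2 + 80) = 6 - (6**2 + 80) = 6 - (36 + 80) = 6 - 1*116 = 6 - 116 = -110)
1/(865 + ((260 - 31) + L)) = 1/(865 + ((260 - 31) - 110)) = 1/(865 + (229 - 110)) = 1/(865 + 119) = 1/984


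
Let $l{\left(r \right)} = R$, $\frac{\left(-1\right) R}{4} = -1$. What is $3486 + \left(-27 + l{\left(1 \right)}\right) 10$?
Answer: $3256$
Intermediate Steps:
$R = 4$ ($R = \left(-4\right) \left(-1\right) = 4$)
$l{\left(r \right)} = 4$
$3486 + \left(-27 + l{\left(1 \right)}\right) 10 = 3486 + \left(-27 + 4\right) 10 = 3486 - 230 = 3256$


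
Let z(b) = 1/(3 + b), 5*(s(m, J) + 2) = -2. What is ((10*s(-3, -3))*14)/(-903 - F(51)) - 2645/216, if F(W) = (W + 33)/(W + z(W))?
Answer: -304389965/25635096 ≈ -11.874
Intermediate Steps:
s(m, J) = -12/5 (s(m, J) = -2 + (⅕)*(-2) = -2 - ⅖ = -12/5)
F(W) = (33 + W)/(W + 1/(3 + W)) (F(W) = (W + 33)/(W + 1/(3 + W)) = (33 + W)/(W + 1/(3 + W)))
((10*s(-3, -3))*14)/(-903 - F(51)) - 2645/216 = ((10*(-12/5))*14)/(-903 - (3 + 51)*(33 + 51)/(1 + 51*(3 + 51))) - 2645/216 = (-24*14)/(-903 - 54*84/(1 + 51*54)) - 2645*1/216 = -336/(-903 - 54*84/(1 + 2754)) - 2645/216 = -336/(-903 - 54*84/2755) - 2645/216 = -336/(-903 - 1*4536/2755) - 2645/216 = -336/(-903 - 4536/2755) - 2645/216 = -336/(-2492301/2755) - 2645/216 = -336*(-2755/2492301) - 2645/216 = 44080/118681 - 2645/216 = -304389965/25635096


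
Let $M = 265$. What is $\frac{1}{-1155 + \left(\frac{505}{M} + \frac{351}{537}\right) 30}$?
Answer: $- \frac{9487}{10229085} \approx -0.00092745$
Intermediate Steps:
$\frac{1}{-1155 + \left(\frac{505}{M} + \frac{351}{537}\right) 30} = \frac{1}{-1155 + \left(\frac{505}{265} + \frac{351}{537}\right) 30} = \frac{1}{-1155 + \left(505 \cdot \frac{1}{265} + 351 \cdot \frac{1}{537}\right) 30} = \frac{1}{-1155 + \left(\frac{101}{53} + \frac{117}{179}\right) 30} = \frac{1}{-1155 + \frac{24280}{9487} \cdot 30} = \frac{1}{-1155 + \frac{728400}{9487}} = \frac{1}{- \frac{10229085}{9487}} = - \frac{9487}{10229085}$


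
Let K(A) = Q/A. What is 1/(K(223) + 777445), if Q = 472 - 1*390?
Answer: 223/173370317 ≈ 1.2863e-6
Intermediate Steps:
Q = 82 (Q = 472 - 390 = 82)
K(A) = 82/A
1/(K(223) + 777445) = 1/(82/223 + 777445) = 1/(173370317/223) = 223/173370317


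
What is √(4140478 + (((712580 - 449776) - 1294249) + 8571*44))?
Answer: √3486157 ≈ 1867.1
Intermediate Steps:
√(4140478 + (((712580 - 449776) - 1294249) + 8571*44)) = √(4140478 + ((262804 - 1294249) + 377124)) = √(4140478 + (-1031445 + 377124)) = √(4140478 - 654321) = √3486157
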